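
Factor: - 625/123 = -3^(-1)*5^4*41^(  -  1)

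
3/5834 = 3/5834 =0.00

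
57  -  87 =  - 30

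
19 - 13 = 6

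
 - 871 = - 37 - 834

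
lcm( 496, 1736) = 3472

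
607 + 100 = 707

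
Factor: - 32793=- 3^1*17^1*643^1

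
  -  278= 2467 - 2745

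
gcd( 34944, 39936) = 4992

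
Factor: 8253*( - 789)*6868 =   -  44721785556 =- 2^2*3^3 *7^1*17^1*101^1*131^1 * 263^1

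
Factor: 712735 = 5^1*142547^1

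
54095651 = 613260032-559164381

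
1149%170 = 129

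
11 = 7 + 4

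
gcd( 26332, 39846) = 58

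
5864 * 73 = 428072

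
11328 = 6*1888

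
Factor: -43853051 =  - 11^1*3986641^1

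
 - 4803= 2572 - 7375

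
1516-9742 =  - 8226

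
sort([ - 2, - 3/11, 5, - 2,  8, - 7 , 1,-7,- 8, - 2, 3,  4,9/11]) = [-8, - 7,  -  7, - 2,- 2, - 2, - 3/11,9/11, 1, 3, 4,5,8 ] 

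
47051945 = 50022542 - 2970597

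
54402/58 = 27201/29 = 937.97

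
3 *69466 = 208398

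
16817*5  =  84085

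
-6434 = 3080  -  9514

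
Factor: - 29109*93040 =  - 2708301360 = - 2^4*3^1*5^1*31^1*313^1*1163^1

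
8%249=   8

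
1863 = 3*621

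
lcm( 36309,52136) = 2033304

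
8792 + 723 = 9515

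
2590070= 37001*70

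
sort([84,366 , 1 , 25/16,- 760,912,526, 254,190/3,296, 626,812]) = [- 760,1,25/16,190/3,84 , 254, 296,366,526,626 , 812,  912] 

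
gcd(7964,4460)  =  4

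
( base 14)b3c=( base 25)3da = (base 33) 20w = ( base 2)100010100010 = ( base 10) 2210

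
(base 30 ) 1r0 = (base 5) 23320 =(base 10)1710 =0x6AE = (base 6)11530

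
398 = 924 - 526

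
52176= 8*6522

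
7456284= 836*8919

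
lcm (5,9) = 45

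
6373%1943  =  544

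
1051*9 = 9459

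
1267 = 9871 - 8604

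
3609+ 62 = 3671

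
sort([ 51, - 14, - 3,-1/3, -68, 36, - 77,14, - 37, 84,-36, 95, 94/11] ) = [ - 77, - 68 ,  -  37,  -  36 , - 14, - 3,-1/3, 94/11, 14, 36, 51, 84,95]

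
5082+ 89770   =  94852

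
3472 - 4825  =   - 1353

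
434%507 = 434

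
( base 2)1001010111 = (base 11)4a5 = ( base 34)HL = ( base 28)LB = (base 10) 599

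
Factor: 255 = 3^1*5^1*17^1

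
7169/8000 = 7169/8000 = 0.90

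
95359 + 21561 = 116920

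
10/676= 5/338 =0.01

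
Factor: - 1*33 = - 33 = - 3^1*11^1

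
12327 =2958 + 9369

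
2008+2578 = 4586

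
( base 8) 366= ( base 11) 204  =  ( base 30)86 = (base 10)246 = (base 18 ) dc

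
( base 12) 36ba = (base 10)6190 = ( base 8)14056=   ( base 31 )6DL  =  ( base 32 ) 61e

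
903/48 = 301/16   =  18.81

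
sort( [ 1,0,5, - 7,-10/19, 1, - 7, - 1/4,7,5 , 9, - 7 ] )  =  [ - 7, - 7,- 7, - 10/19, - 1/4, 0,1, 1, 5, 5,7, 9]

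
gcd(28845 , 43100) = 5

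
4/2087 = 4/2087 = 0.00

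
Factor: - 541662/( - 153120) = 2^ ( - 4)*5^( - 1)*283^1   =  283/80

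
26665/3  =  8888+1/3 =8888.33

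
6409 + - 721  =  5688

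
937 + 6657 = 7594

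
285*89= 25365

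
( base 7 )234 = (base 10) 123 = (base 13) 96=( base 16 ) 7b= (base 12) A3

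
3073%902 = 367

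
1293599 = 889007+404592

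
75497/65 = 75497/65 = 1161.49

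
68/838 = 34/419 = 0.08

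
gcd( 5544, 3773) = 77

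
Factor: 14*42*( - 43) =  - 25284 =- 2^2*3^1*7^2*43^1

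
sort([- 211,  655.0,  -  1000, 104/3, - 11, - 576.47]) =[ - 1000,-576.47,  -  211, - 11, 104/3,655.0]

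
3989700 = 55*72540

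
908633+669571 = 1578204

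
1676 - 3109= -1433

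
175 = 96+79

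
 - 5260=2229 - 7489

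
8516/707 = 12+32/707= 12.05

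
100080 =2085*48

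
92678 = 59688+32990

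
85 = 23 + 62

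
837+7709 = 8546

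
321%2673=321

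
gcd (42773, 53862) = 1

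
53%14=11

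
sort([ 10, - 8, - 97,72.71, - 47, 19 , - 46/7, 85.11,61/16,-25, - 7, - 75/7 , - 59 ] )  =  [ - 97, - 59, - 47,-25, - 75/7, - 8, - 7,  -  46/7,61/16,10,19 , 72.71,85.11] 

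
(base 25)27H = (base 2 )10110100010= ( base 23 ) 2gg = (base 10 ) 1442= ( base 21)35e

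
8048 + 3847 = 11895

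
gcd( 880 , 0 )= 880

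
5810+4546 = 10356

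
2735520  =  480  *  5699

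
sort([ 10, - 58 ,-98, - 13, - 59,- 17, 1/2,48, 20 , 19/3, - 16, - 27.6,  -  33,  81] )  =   [-98, - 59,  -  58, - 33,  -  27.6 ,-17,-16 ,-13,  1/2,19/3, 10, 20,48, 81]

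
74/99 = 74/99 = 0.75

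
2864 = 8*358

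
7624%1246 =148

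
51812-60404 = - 8592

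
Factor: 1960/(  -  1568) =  - 2^( - 2)*5^1 = - 5/4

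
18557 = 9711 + 8846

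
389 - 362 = 27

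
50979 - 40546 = 10433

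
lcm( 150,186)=4650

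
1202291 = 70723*17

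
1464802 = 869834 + 594968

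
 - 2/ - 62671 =2/62671= 0.00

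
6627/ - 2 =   -  3314+1/2 = -  3313.50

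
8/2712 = 1/339 =0.00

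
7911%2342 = 885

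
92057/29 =3174  +  11/29 = 3174.38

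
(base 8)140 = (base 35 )2Q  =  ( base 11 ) 88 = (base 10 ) 96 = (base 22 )48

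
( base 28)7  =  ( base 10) 7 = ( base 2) 111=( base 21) 7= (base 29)7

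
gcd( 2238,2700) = 6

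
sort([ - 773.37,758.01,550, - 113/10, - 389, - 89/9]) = [-773.37, - 389, - 113/10, - 89/9, 550,758.01] 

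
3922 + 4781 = 8703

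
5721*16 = 91536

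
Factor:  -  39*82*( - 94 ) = 300612 = 2^2*3^1*13^1*41^1*47^1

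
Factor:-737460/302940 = -241/99 = - 3^(  -  2)*11^ ( - 1)*241^1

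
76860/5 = 15372=15372.00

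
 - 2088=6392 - 8480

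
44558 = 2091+42467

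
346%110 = 16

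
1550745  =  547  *2835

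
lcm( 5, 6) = 30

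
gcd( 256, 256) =256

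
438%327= 111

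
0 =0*34360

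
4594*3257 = 14962658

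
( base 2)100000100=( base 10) 260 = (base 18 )E8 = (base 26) a0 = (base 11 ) 217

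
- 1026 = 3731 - 4757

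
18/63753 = 6/21251 = 0.00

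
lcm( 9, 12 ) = 36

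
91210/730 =9121/73 = 124.95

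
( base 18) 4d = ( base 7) 151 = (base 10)85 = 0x55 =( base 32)2l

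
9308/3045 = 3+ 173/3045 = 3.06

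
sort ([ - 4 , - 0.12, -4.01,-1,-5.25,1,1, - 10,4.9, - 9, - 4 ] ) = [  -  10 , - 9, - 5.25,-4.01, - 4, - 4, - 1, - 0.12, 1,  1,4.9]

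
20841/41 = 508+13/41 = 508.32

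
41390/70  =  4139/7 = 591.29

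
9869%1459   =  1115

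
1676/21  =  79+17/21 = 79.81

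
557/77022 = 557/77022 = 0.01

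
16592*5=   82960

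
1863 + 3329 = 5192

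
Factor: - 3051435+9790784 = 599^1*11251^1 = 6739349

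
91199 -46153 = 45046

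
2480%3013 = 2480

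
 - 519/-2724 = 173/908 = 0.19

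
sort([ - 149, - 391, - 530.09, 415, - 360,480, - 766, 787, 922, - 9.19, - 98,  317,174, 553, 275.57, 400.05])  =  [ - 766, - 530.09,-391,- 360, - 149, - 98, - 9.19, 174, 275.57,317, 400.05  ,  415, 480, 553 , 787,922]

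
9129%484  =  417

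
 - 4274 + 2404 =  - 1870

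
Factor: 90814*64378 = 5846423692  =  2^2*17^1 * 2671^1*32189^1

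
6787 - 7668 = - 881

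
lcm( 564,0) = 0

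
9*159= 1431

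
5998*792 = 4750416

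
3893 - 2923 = 970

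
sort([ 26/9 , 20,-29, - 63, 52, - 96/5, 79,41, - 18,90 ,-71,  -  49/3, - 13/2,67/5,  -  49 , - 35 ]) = [ - 71, - 63, - 49 , - 35, - 29, - 96/5, - 18, - 49/3, - 13/2,26/9,67/5, 20 , 41,52,  79,90 ] 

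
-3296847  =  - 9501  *347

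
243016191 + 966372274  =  1209388465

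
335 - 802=  -  467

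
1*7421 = 7421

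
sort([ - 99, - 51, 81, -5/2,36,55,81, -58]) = [ - 99, -58, - 51, - 5/2, 36 , 55, 81, 81 ] 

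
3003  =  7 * 429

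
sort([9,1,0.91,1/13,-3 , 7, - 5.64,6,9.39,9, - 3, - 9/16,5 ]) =[ - 5.64 , - 3,- 3, - 9/16,1/13,0.91,1,5,6 , 7, 9,9,9.39 ] 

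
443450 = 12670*35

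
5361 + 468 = 5829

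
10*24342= 243420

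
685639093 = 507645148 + 177993945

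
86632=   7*12376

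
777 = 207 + 570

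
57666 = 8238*7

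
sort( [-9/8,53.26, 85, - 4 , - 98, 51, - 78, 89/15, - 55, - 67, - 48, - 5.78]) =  [ - 98, - 78 , -67, - 55, - 48,-5.78,  -  4, - 9/8, 89/15,51, 53.26,85]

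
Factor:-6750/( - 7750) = 27/31 = 3^3*31^( - 1) 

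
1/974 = 1/974 = 0.00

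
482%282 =200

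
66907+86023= 152930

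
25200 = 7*3600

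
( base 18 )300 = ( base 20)28C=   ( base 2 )1111001100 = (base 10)972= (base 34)sk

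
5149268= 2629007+2520261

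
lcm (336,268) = 22512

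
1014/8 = 507/4 = 126.75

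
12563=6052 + 6511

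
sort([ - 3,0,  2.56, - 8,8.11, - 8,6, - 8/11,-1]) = [ - 8, - 8,-3, - 1,  -  8/11,0,2.56,  6,8.11 ] 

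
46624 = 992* 47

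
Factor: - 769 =-769^1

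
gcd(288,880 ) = 16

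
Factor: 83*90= 2^1 * 3^2*5^1*83^1 =7470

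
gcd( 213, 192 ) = 3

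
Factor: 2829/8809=3^1*41^1*383^ ( -1) = 123/383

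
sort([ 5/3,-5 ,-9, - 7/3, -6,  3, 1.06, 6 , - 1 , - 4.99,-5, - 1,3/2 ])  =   [-9, - 6, - 5, - 5, - 4.99 , - 7/3,-1, - 1,1.06,3/2, 5/3, 3,6 ]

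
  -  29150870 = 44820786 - 73971656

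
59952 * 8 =479616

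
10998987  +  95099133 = 106098120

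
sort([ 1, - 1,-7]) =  [  -  7, - 1,1 ] 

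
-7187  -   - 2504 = -4683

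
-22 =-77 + 55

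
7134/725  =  9 + 21/25 = 9.84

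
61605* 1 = 61605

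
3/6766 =3/6766 =0.00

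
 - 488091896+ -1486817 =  - 489578713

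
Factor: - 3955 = -5^1*7^1*113^1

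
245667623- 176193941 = 69473682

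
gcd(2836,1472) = 4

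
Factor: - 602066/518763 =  -2^1*3^(-1 )*7^( - 2 )*461^1 *653^1*3529^(-1 )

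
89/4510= 89/4510 = 0.02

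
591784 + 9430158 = 10021942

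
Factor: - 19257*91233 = -1756873881  =  - 3^4 *7^2*31^1*109^1*131^1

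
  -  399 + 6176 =5777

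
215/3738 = 215/3738 = 0.06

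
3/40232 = 3/40232 = 0.00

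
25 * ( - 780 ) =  - 19500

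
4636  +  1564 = 6200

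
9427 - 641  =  8786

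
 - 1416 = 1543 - 2959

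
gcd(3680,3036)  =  92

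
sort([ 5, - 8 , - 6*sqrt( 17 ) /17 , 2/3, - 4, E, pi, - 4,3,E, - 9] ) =[ - 9, - 8, - 4, - 4 , - 6*sqrt( 17) /17 , 2/3, E  ,  E,3 , pi, 5] 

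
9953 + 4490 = 14443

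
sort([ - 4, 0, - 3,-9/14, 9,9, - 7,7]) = [ - 7,-4,-3, - 9/14,0, 7, 9,9]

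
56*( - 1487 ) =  - 83272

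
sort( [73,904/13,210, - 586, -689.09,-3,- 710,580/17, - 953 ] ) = [ - 953,  -  710, -689.09,-586, - 3,580/17,  904/13,73, 210]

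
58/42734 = 29/21367 =0.00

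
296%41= 9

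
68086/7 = 9726+4/7 = 9726.57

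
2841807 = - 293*( - 9699) 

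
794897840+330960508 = 1125858348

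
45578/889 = 51+239/889= 51.27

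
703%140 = 3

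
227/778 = 227/778  =  0.29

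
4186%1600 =986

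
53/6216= 53/6216 =0.01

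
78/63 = 26/21 = 1.24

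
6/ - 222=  - 1/37 = -  0.03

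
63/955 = 63/955 = 0.07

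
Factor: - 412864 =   -  2^6*6451^1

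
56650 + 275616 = 332266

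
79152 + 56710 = 135862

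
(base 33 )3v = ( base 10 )130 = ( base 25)55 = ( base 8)202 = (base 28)4I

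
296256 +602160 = 898416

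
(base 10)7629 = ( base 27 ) acf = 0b1110111001101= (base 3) 101110120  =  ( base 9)11416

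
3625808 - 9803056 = - 6177248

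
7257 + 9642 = 16899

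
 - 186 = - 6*31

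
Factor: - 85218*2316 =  - 197364888 = - 2^3*3^2 *7^1 * 193^1*2029^1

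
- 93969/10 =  - 93969/10 = - 9396.90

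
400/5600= 1/14=0.07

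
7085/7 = 1012 + 1/7 = 1012.14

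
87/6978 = 29/2326 = 0.01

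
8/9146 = 4/4573 = 0.00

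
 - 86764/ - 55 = 1577+29/55 = 1577.53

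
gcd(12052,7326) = 2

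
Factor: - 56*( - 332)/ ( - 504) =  - 332/9 = -  2^2*3^( - 2)*83^1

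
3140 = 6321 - 3181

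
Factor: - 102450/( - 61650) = 3^(-1) * 137^(- 1 )*683^1 =683/411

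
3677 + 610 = 4287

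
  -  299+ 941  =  642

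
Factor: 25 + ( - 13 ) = 2^2*3^1 = 12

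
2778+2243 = 5021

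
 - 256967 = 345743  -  602710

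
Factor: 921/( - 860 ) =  - 2^(-2 )  *3^1*5^( - 1 )*43^( - 1 )*307^1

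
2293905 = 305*7521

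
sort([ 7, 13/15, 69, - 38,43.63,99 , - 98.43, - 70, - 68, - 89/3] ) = [ - 98.43, - 70,-68, - 38, - 89/3,13/15,7,  43.63,69,99 ]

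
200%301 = 200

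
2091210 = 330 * 6337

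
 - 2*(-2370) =4740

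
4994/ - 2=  - 2497+0/1  =  - 2497.00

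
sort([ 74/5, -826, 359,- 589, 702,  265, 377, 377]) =[ - 826,-589,  74/5,265,  359, 377,377, 702] 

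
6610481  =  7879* 839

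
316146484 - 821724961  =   - 505578477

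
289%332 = 289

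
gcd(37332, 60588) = 612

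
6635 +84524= 91159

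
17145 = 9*1905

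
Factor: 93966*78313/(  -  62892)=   -  1226459893/10482 = -2^( -1)*3^( - 1) * 71^1* 1103^1  *  1747^(-1) * 15661^1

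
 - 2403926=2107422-4511348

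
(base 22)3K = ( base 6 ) 222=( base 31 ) 2o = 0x56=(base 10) 86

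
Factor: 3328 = 2^8 *13^1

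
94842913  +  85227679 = 180070592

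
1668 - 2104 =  - 436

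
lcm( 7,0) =0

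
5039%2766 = 2273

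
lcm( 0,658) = 0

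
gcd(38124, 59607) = 9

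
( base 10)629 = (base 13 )395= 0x275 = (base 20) 1b9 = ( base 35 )hy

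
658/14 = 47 = 47.00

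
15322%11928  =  3394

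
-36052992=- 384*93888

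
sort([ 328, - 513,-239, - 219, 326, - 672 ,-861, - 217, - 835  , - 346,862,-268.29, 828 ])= [ - 861, - 835,-672, - 513, - 346, - 268.29,-239, - 219, - 217, 326,  328, 828,862 ]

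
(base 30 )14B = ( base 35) TG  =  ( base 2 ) 10000000111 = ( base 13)614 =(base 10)1031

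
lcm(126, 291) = 12222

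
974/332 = 2+155/166 = 2.93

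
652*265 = 172780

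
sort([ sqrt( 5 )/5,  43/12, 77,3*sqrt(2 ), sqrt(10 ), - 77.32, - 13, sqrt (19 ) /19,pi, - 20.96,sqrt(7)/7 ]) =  [ - 77.32 , - 20.96, - 13, sqrt( 19 ) /19,sqrt( 7 ) /7,sqrt( 5 )/5,pi , sqrt ( 10 ),43/12,3*sqrt(2), 77]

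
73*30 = 2190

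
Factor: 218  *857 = 2^1*109^1*857^1 = 186826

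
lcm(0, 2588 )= 0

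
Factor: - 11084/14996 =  - 17^1*23^( - 1)= -17/23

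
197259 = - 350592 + 547851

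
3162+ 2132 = 5294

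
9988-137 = 9851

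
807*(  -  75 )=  - 60525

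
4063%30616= 4063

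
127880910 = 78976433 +48904477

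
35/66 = 35/66=   0.53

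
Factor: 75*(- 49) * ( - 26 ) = 2^1*3^1*5^2*7^2*13^1  =  95550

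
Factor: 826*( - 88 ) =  - 2^4*7^1*11^1*59^1 = - 72688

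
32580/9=3620=3620.00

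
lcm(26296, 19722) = 78888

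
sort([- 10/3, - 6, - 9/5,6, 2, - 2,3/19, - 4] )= [ - 6 , - 4, - 10/3 , - 2, - 9/5,3/19,  2,6] 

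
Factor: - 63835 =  - 5^1*17^1*751^1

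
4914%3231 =1683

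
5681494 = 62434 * 91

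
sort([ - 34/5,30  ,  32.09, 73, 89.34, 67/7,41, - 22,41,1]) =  [ - 22, - 34/5,1,67/7,30 , 32.09, 41, 41,73,89.34]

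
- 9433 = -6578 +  -2855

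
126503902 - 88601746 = 37902156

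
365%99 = 68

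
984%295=99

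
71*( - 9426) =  - 669246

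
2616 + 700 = 3316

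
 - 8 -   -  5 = -3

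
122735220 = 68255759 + 54479461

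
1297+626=1923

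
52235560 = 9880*5287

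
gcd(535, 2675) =535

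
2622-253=2369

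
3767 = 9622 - 5855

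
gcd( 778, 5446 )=778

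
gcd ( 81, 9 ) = 9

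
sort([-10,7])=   [  -  10, 7]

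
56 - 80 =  - 24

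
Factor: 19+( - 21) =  - 2= - 2^1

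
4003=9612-5609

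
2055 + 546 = 2601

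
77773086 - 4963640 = 72809446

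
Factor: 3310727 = 7^1*29^1*47^1*347^1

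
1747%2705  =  1747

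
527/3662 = 527/3662 = 0.14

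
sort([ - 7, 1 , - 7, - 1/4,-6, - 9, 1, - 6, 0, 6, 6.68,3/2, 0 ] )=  [-9,-7,  -  7, - 6 , - 6, - 1/4,0, 0, 1,1,3/2,  6, 6.68] 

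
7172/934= 7 + 317/467 = 7.68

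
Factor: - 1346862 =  - 2^1*3^1 * 11^1 *20407^1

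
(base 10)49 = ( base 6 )121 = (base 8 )61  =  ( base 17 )2F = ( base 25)1o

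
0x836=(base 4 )200312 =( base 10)2102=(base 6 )13422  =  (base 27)2NN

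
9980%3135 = 575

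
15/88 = 15/88 = 0.17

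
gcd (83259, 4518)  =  9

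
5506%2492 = 522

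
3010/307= 3010/307=9.80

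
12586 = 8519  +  4067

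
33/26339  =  33/26339 = 0.00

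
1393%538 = 317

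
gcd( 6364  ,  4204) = 4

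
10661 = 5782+4879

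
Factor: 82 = 2^1*41^1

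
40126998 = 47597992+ - 7470994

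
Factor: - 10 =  - 2^1 * 5^1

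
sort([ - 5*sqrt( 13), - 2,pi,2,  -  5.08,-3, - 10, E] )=[ - 5 *sqrt(13 ), - 10 , - 5.08, - 3,-2,  2,E, pi] 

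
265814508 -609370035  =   - 343555527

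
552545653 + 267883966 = 820429619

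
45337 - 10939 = 34398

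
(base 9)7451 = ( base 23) A7M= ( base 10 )5473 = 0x1561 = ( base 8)12541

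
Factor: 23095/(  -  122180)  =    -  31/164 =-2^( - 2)*31^1 *41^(  -  1)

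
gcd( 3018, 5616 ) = 6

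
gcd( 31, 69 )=1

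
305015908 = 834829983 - 529814075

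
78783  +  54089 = 132872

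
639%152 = 31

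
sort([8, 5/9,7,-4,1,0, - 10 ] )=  [-10, - 4, 0,  5/9,1,7,8]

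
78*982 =76596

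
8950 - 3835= 5115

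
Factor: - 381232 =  - 2^4*23827^1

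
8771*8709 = 76386639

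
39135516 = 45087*868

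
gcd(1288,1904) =56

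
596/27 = 596/27=22.07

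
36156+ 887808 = 923964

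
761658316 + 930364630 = 1692022946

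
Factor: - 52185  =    -  3^1*5^1*7^2* 71^1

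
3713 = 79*47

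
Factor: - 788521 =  - 788521^1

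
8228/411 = 20 + 8/411=20.02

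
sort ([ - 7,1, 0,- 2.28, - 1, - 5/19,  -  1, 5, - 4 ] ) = [ - 7,  -  4, - 2.28,- 1,- 1, -5/19, 0, 1,  5 ] 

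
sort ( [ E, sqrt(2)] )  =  [ sqrt( 2 ), E ]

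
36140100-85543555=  - 49403455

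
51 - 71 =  - 20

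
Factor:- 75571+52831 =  - 2^2*3^1 *5^1*379^1 = - 22740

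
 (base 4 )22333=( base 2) 1010111111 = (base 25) 133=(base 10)703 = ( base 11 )58a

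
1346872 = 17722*76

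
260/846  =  130/423 = 0.31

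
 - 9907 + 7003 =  - 2904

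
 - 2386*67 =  -159862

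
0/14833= 0 =0.00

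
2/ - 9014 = - 1/4507  =  -0.00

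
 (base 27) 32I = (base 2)100011010011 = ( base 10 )2259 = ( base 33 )22f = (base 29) 2JQ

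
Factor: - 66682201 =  - 2789^1 * 23909^1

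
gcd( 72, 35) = 1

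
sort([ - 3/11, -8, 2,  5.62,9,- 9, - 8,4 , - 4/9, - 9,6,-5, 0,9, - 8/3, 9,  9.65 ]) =[ - 9,-9,  -  8,-8,  -  5,-8/3, - 4/9, - 3/11, 0,2,4, 5.62, 6,9,9,  9,9.65]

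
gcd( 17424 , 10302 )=6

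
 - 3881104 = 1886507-5767611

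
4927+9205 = 14132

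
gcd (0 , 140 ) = 140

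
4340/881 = 4 + 816/881=4.93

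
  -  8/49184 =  - 1/6148=- 0.00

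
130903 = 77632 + 53271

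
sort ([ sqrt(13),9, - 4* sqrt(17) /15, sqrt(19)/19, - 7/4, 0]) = [ - 7/4, - 4*sqrt( 17)/15,0, sqrt( 19)/19,sqrt( 13),  9 ] 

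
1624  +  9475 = 11099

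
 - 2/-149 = 2/149 = 0.01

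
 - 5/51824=  -  5/51824 = -0.00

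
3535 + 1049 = 4584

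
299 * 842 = 251758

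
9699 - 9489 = 210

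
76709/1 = 76709 = 76709.00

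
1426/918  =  713/459 = 1.55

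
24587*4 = 98348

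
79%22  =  13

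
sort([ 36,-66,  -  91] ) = [ - 91,  -  66,36]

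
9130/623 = 14 + 408/623 = 14.65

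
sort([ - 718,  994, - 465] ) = [ - 718, - 465, 994 ]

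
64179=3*21393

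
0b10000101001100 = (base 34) 7co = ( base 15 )27d4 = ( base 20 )1164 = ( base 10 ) 8524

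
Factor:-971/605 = -5^( - 1)*11^(-2) * 971^1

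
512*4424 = 2265088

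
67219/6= 67219/6= 11203.17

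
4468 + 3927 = 8395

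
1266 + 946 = 2212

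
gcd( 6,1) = 1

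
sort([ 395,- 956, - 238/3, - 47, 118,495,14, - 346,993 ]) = [ - 956,-346, - 238/3, - 47  ,  14,  118,395,495,993 ]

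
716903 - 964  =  715939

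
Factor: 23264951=23264951^1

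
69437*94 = 6527078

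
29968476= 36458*822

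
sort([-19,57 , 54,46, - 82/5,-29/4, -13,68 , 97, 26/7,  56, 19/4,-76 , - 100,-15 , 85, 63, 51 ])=[ - 100, - 76 ,- 19, - 82/5,  -  15 , - 13, - 29/4,26/7,  19/4, 46,51, 54,56, 57,  63, 68, 85, 97] 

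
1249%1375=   1249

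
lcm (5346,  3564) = 10692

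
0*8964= 0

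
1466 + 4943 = 6409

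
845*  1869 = 1579305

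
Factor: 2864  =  2^4*179^1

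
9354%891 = 444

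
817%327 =163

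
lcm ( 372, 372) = 372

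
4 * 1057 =4228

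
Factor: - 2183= -37^1*59^1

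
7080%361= 221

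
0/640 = 0 = 0.00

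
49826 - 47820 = 2006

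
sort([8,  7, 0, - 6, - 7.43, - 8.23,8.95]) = [ - 8.23, - 7.43, -6,0, 7, 8, 8.95 ] 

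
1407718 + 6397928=7805646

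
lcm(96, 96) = 96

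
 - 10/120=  - 1 + 11/12 = - 0.08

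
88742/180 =493+1/90 = 493.01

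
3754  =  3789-35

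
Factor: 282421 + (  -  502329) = - 2^2*13^1*4229^1 = - 219908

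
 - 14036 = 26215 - 40251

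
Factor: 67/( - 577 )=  - 67^1 * 577^(-1 )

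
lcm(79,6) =474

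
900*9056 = 8150400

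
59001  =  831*71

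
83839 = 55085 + 28754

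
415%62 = 43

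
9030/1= 9030= 9030.00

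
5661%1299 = 465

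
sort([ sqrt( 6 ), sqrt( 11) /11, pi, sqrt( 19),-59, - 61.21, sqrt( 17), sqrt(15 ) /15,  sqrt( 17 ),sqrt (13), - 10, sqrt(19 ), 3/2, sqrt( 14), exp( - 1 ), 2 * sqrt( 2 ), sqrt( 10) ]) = [ - 61.21, - 59, - 10, sqrt( 15 )/15, sqrt( 11)/11, exp( - 1),3/2, sqrt( 6) , 2 * sqrt(  2), pi, sqrt( 10),sqrt( 13) , sqrt( 14 ), sqrt( 17) , sqrt( 17), sqrt( 19 ),  sqrt( 19) ]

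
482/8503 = 482/8503 = 0.06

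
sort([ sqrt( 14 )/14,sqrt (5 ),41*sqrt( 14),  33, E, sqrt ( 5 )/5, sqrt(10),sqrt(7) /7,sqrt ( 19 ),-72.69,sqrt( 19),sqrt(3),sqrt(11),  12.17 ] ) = [ - 72.69, sqrt( 14 )/14 , sqrt( 7 )/7,sqrt(5)/5  ,  sqrt(3),sqrt(5 ),E,  sqrt( 10),sqrt(11 ), sqrt(19 ), sqrt ( 19), 12.17, 33, 41 * sqrt( 14 )]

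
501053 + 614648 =1115701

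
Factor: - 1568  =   - 2^5*7^2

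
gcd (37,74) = 37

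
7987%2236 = 1279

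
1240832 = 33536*37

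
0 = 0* 1545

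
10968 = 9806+1162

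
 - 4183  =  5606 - 9789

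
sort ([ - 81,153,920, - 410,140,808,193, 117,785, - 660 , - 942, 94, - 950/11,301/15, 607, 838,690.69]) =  [ - 942,-660, - 410, - 950/11, - 81,301/15,94,117,140, 153, 193,  607,690.69,785,808,838,920]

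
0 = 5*0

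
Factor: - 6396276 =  - 2^2*3^1*433^1 *1231^1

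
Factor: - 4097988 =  - 2^2*3^2*67^1 * 1699^1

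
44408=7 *6344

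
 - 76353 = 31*(-2463 )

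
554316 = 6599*84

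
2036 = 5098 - 3062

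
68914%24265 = 20384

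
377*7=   2639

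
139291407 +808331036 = 947622443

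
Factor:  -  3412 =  - 2^2  *  853^1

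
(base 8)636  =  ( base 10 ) 414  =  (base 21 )JF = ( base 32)CU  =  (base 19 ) 12f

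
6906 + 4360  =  11266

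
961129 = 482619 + 478510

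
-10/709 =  - 1 + 699/709= -0.01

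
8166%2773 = 2620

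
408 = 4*102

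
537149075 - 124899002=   412250073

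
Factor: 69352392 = 2^3*3^1 *2889683^1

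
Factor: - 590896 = -2^4*36931^1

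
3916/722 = 5 + 153/361 = 5.42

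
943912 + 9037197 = 9981109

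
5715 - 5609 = 106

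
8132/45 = 180 + 32/45 = 180.71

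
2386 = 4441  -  2055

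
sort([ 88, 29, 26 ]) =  [ 26,  29, 88 ]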